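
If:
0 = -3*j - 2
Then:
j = -2/3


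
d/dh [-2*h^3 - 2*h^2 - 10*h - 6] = -6*h^2 - 4*h - 10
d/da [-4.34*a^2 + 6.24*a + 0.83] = 6.24 - 8.68*a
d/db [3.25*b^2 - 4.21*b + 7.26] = 6.5*b - 4.21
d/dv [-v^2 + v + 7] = 1 - 2*v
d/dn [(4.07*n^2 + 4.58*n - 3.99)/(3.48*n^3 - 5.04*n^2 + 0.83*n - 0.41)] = (-14.1636*n^4 - 31.8768*n^3 + 68.1169*n^2 - 43.5566*n + 1.4339)/(12.1104*n^6 - 35.0784*n^5 + 31.1784*n^4 - 11.22*n^3 + 4.8217*n^2 - 0.6806*n + 0.1681)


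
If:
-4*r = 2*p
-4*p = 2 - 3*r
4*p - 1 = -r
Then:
No Solution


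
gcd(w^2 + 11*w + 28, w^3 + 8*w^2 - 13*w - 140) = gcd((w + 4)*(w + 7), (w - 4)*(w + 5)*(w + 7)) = w + 7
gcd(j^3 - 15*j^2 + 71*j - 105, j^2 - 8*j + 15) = j^2 - 8*j + 15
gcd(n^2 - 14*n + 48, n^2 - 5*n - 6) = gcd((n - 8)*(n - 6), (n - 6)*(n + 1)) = n - 6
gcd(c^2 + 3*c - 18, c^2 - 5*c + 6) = c - 3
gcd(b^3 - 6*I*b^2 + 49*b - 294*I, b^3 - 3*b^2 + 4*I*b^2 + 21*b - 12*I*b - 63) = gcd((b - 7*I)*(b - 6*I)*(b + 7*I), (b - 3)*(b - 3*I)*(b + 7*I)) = b + 7*I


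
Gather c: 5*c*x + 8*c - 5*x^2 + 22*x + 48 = c*(5*x + 8) - 5*x^2 + 22*x + 48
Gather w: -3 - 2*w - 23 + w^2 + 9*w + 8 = w^2 + 7*w - 18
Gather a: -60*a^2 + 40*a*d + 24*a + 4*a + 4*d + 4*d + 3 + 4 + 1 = -60*a^2 + a*(40*d + 28) + 8*d + 8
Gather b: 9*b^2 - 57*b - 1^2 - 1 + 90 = 9*b^2 - 57*b + 88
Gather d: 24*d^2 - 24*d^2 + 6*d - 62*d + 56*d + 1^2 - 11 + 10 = 0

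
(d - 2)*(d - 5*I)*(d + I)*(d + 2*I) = d^4 - 2*d^3 - 2*I*d^3 + 13*d^2 + 4*I*d^2 - 26*d + 10*I*d - 20*I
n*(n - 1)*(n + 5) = n^3 + 4*n^2 - 5*n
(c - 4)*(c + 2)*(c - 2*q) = c^3 - 2*c^2*q - 2*c^2 + 4*c*q - 8*c + 16*q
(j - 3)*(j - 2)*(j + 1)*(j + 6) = j^4 + 2*j^3 - 23*j^2 + 12*j + 36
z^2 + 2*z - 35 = (z - 5)*(z + 7)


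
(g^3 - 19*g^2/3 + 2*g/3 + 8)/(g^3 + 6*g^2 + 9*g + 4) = (g^2 - 22*g/3 + 8)/(g^2 + 5*g + 4)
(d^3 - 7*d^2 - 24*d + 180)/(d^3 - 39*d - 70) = (d^2 - 12*d + 36)/(d^2 - 5*d - 14)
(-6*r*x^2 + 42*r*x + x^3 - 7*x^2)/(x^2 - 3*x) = (-6*r*x + 42*r + x^2 - 7*x)/(x - 3)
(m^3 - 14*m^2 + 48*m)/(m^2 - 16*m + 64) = m*(m - 6)/(m - 8)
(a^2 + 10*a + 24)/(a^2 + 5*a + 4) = (a + 6)/(a + 1)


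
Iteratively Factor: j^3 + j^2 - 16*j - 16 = (j + 1)*(j^2 - 16) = (j - 4)*(j + 1)*(j + 4)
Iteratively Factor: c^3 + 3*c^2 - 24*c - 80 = (c - 5)*(c^2 + 8*c + 16) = (c - 5)*(c + 4)*(c + 4)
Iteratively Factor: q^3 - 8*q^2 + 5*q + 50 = (q - 5)*(q^2 - 3*q - 10) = (q - 5)*(q + 2)*(q - 5)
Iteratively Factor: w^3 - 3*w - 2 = (w + 1)*(w^2 - w - 2) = (w - 2)*(w + 1)*(w + 1)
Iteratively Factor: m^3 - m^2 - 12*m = (m + 3)*(m^2 - 4*m) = m*(m + 3)*(m - 4)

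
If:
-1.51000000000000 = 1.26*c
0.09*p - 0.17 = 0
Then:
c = -1.20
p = 1.89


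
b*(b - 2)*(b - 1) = b^3 - 3*b^2 + 2*b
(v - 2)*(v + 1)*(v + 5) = v^3 + 4*v^2 - 7*v - 10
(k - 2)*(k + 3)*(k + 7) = k^3 + 8*k^2 + k - 42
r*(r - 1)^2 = r^3 - 2*r^2 + r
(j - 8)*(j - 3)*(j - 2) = j^3 - 13*j^2 + 46*j - 48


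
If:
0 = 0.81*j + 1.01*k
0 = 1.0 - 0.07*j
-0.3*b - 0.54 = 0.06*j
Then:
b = -4.66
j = 14.29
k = -11.46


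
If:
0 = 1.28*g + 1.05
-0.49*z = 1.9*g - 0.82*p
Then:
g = -0.82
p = 0.597560975609756*z - 1.90072408536585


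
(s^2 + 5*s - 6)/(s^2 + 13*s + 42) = (s - 1)/(s + 7)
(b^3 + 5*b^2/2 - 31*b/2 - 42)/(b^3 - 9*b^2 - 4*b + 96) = (b + 7/2)/(b - 8)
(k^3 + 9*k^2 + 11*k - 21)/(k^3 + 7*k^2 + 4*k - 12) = (k^2 + 10*k + 21)/(k^2 + 8*k + 12)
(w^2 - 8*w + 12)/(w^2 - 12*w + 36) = (w - 2)/(w - 6)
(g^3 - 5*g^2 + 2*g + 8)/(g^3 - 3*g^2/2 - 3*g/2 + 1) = 2*(g - 4)/(2*g - 1)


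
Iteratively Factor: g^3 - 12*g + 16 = (g - 2)*(g^2 + 2*g - 8) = (g - 2)^2*(g + 4)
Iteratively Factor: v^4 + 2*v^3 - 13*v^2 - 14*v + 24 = (v + 2)*(v^3 - 13*v + 12) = (v - 1)*(v + 2)*(v^2 + v - 12) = (v - 1)*(v + 2)*(v + 4)*(v - 3)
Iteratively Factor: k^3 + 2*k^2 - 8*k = (k)*(k^2 + 2*k - 8) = k*(k + 4)*(k - 2)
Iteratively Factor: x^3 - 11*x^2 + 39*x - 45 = (x - 5)*(x^2 - 6*x + 9) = (x - 5)*(x - 3)*(x - 3)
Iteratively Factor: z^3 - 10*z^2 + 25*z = (z - 5)*(z^2 - 5*z) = (z - 5)^2*(z)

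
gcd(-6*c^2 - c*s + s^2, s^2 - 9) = 1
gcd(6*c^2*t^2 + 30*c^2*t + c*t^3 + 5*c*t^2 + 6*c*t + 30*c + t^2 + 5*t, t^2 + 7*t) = 1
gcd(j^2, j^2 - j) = j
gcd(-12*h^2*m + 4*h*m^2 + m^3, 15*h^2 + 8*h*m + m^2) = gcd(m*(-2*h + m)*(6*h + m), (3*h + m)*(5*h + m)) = 1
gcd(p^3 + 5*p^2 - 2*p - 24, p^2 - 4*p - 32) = p + 4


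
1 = 1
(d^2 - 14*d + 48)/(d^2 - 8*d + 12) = (d - 8)/(d - 2)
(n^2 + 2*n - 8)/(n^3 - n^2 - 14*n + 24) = 1/(n - 3)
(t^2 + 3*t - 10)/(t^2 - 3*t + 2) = (t + 5)/(t - 1)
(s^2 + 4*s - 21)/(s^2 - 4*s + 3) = (s + 7)/(s - 1)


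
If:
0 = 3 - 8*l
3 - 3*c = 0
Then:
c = 1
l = 3/8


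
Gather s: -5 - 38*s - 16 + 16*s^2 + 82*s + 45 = 16*s^2 + 44*s + 24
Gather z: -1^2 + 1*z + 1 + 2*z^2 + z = 2*z^2 + 2*z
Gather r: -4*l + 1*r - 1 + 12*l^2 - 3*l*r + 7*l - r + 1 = 12*l^2 - 3*l*r + 3*l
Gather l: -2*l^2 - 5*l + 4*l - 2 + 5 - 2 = -2*l^2 - l + 1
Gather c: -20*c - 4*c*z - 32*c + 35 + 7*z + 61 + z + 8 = c*(-4*z - 52) + 8*z + 104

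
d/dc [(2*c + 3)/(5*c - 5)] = -1/(c - 1)^2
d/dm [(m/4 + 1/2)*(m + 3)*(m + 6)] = 3*m^2/4 + 11*m/2 + 9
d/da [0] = 0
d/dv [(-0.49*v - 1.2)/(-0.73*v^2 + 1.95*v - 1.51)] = (-0.3577*v^2 - 1.752*v + 3.0799)/(0.5329*v^4 - 2.847*v^3 + 6.0071*v^2 - 5.889*v + 2.2801)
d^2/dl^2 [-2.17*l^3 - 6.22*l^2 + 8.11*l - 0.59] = -13.02*l - 12.44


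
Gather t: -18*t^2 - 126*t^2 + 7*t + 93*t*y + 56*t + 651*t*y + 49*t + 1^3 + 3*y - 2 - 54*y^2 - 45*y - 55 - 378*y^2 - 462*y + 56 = -144*t^2 + t*(744*y + 112) - 432*y^2 - 504*y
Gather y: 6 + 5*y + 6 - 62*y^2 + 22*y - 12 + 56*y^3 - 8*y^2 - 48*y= 56*y^3 - 70*y^2 - 21*y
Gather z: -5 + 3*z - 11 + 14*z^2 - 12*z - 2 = 14*z^2 - 9*z - 18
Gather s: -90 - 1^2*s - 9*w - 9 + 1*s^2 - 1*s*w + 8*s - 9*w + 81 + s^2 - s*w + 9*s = 2*s^2 + s*(16 - 2*w) - 18*w - 18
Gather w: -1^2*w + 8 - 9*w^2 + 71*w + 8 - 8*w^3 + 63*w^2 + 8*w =-8*w^3 + 54*w^2 + 78*w + 16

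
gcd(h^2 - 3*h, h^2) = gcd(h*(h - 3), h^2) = h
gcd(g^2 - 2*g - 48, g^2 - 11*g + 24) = g - 8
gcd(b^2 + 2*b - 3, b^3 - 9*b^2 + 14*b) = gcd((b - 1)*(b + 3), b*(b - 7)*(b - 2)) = 1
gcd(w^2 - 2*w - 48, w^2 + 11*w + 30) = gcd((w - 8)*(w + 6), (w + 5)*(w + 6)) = w + 6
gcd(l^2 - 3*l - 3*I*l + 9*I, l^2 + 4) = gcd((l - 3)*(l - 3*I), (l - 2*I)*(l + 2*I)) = 1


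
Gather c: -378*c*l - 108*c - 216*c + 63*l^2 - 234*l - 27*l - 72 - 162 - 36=c*(-378*l - 324) + 63*l^2 - 261*l - 270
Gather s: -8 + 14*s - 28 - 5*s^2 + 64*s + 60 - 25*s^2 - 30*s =-30*s^2 + 48*s + 24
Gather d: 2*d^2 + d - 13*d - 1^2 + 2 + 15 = 2*d^2 - 12*d + 16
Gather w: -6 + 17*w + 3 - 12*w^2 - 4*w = -12*w^2 + 13*w - 3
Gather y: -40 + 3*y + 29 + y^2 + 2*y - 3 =y^2 + 5*y - 14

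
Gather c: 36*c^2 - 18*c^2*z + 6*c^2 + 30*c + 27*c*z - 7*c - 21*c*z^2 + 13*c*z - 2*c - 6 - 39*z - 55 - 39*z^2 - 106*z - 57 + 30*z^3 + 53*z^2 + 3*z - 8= c^2*(42 - 18*z) + c*(-21*z^2 + 40*z + 21) + 30*z^3 + 14*z^2 - 142*z - 126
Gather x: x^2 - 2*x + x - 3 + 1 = x^2 - x - 2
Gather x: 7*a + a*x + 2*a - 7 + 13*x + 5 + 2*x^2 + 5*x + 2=9*a + 2*x^2 + x*(a + 18)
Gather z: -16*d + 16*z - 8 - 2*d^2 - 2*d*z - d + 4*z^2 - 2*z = -2*d^2 - 17*d + 4*z^2 + z*(14 - 2*d) - 8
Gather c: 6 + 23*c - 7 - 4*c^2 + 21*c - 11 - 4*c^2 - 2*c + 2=-8*c^2 + 42*c - 10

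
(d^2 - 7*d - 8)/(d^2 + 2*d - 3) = (d^2 - 7*d - 8)/(d^2 + 2*d - 3)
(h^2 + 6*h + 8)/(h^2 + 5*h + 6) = (h + 4)/(h + 3)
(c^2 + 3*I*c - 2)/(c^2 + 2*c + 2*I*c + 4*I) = (c + I)/(c + 2)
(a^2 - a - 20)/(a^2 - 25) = (a + 4)/(a + 5)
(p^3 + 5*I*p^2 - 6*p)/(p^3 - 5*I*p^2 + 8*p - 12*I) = p*(p + 3*I)/(p^2 - 7*I*p - 6)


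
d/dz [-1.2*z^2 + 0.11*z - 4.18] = 0.11 - 2.4*z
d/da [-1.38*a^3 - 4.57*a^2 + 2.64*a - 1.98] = -4.14*a^2 - 9.14*a + 2.64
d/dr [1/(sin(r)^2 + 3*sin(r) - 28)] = -(2*sin(r) + 3)*cos(r)/(sin(r)^2 + 3*sin(r) - 28)^2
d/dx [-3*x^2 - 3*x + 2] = -6*x - 3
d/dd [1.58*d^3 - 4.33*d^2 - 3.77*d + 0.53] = 4.74*d^2 - 8.66*d - 3.77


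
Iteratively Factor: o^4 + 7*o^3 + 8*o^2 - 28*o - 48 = (o + 3)*(o^3 + 4*o^2 - 4*o - 16) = (o + 2)*(o + 3)*(o^2 + 2*o - 8) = (o - 2)*(o + 2)*(o + 3)*(o + 4)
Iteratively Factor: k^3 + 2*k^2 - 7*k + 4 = (k - 1)*(k^2 + 3*k - 4) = (k - 1)*(k + 4)*(k - 1)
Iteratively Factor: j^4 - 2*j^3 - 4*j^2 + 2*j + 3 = (j + 1)*(j^3 - 3*j^2 - j + 3) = (j - 1)*(j + 1)*(j^2 - 2*j - 3) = (j - 1)*(j + 1)^2*(j - 3)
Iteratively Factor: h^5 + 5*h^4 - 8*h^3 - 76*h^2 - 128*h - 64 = (h + 4)*(h^4 + h^3 - 12*h^2 - 28*h - 16) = (h + 2)*(h + 4)*(h^3 - h^2 - 10*h - 8) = (h - 4)*(h + 2)*(h + 4)*(h^2 + 3*h + 2) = (h - 4)*(h + 1)*(h + 2)*(h + 4)*(h + 2)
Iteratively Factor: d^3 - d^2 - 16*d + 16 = (d - 1)*(d^2 - 16) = (d - 1)*(d + 4)*(d - 4)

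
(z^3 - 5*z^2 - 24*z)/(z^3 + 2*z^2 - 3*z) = (z - 8)/(z - 1)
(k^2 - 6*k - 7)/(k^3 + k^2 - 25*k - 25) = (k - 7)/(k^2 - 25)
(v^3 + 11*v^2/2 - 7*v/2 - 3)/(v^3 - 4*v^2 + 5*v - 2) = (v^2 + 13*v/2 + 3)/(v^2 - 3*v + 2)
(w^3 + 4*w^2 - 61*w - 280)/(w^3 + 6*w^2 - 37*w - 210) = (w - 8)/(w - 6)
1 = 1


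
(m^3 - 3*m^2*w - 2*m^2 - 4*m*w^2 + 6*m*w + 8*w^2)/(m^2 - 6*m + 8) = (m^2 - 3*m*w - 4*w^2)/(m - 4)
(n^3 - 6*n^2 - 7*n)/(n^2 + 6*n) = (n^2 - 6*n - 7)/(n + 6)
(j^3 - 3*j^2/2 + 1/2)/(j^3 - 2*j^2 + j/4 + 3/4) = 2*(j - 1)/(2*j - 3)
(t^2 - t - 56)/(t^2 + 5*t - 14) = (t - 8)/(t - 2)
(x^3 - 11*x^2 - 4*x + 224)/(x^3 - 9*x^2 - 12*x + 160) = (x - 7)/(x - 5)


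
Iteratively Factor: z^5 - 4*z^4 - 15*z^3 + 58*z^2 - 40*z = (z - 2)*(z^4 - 2*z^3 - 19*z^2 + 20*z) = (z - 2)*(z - 1)*(z^3 - z^2 - 20*z) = z*(z - 2)*(z - 1)*(z^2 - z - 20) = z*(z - 2)*(z - 1)*(z + 4)*(z - 5)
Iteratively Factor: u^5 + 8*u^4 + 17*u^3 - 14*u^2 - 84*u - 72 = (u - 2)*(u^4 + 10*u^3 + 37*u^2 + 60*u + 36) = (u - 2)*(u + 2)*(u^3 + 8*u^2 + 21*u + 18) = (u - 2)*(u + 2)^2*(u^2 + 6*u + 9) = (u - 2)*(u + 2)^2*(u + 3)*(u + 3)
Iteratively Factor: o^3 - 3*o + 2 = (o + 2)*(o^2 - 2*o + 1) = (o - 1)*(o + 2)*(o - 1)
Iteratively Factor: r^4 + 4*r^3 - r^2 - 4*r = (r + 1)*(r^3 + 3*r^2 - 4*r) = (r + 1)*(r + 4)*(r^2 - r) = (r - 1)*(r + 1)*(r + 4)*(r)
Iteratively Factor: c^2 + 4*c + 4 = (c + 2)*(c + 2)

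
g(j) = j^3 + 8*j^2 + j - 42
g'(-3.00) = -20.00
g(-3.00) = 0.00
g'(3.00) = 76.00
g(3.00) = 60.00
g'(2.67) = 65.11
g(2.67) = 36.74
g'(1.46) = 30.75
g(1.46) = -20.38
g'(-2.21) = -19.71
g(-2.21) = -15.93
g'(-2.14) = -19.50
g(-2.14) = -17.30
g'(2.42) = 57.29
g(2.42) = 21.44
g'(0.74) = 14.48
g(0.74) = -36.47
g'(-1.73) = -17.70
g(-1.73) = -24.96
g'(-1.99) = -18.96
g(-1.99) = -20.19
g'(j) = 3*j^2 + 16*j + 1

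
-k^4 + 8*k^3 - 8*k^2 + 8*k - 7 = (k - 7)*(k + I)*(I*k + 1)*(I*k - I)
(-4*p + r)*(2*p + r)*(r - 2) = -8*p^2*r + 16*p^2 - 2*p*r^2 + 4*p*r + r^3 - 2*r^2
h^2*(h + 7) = h^3 + 7*h^2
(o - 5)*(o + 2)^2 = o^3 - o^2 - 16*o - 20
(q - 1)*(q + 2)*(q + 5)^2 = q^4 + 11*q^3 + 33*q^2 + 5*q - 50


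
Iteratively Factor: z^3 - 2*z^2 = (z)*(z^2 - 2*z) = z*(z - 2)*(z)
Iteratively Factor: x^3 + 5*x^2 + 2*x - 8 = (x + 2)*(x^2 + 3*x - 4) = (x - 1)*(x + 2)*(x + 4)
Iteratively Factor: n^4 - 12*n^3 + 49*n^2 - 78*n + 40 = (n - 1)*(n^3 - 11*n^2 + 38*n - 40) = (n - 5)*(n - 1)*(n^2 - 6*n + 8) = (n - 5)*(n - 4)*(n - 1)*(n - 2)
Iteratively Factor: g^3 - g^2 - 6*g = (g + 2)*(g^2 - 3*g) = g*(g + 2)*(g - 3)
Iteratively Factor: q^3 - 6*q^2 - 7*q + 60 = (q + 3)*(q^2 - 9*q + 20) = (q - 5)*(q + 3)*(q - 4)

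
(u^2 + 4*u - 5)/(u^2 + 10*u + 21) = (u^2 + 4*u - 5)/(u^2 + 10*u + 21)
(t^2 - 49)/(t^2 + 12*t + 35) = (t - 7)/(t + 5)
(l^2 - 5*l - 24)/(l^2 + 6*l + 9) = (l - 8)/(l + 3)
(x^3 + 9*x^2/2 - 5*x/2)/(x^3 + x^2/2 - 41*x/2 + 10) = x/(x - 4)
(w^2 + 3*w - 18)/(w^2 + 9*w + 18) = (w - 3)/(w + 3)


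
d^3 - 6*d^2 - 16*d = d*(d - 8)*(d + 2)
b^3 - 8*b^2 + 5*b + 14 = (b - 7)*(b - 2)*(b + 1)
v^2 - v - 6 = (v - 3)*(v + 2)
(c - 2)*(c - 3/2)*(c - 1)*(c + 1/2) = c^4 - 4*c^3 + 17*c^2/4 + c/4 - 3/2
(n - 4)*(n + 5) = n^2 + n - 20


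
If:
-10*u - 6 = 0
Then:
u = -3/5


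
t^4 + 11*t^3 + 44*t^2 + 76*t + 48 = (t + 2)^2*(t + 3)*(t + 4)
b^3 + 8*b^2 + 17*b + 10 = (b + 1)*(b + 2)*(b + 5)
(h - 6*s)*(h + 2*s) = h^2 - 4*h*s - 12*s^2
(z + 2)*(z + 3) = z^2 + 5*z + 6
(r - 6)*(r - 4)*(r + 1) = r^3 - 9*r^2 + 14*r + 24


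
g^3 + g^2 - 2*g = g*(g - 1)*(g + 2)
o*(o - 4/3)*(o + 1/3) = o^3 - o^2 - 4*o/9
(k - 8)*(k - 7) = k^2 - 15*k + 56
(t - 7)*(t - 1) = t^2 - 8*t + 7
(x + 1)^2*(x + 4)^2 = x^4 + 10*x^3 + 33*x^2 + 40*x + 16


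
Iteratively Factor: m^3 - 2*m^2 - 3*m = (m - 3)*(m^2 + m) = (m - 3)*(m + 1)*(m)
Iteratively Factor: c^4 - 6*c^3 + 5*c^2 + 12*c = (c + 1)*(c^3 - 7*c^2 + 12*c) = c*(c + 1)*(c^2 - 7*c + 12) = c*(c - 4)*(c + 1)*(c - 3)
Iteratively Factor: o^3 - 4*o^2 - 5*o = (o + 1)*(o^2 - 5*o) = (o - 5)*(o + 1)*(o)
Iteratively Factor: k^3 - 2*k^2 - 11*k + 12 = (k - 4)*(k^2 + 2*k - 3) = (k - 4)*(k - 1)*(k + 3)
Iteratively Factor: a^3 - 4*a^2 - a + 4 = (a - 1)*(a^2 - 3*a - 4) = (a - 4)*(a - 1)*(a + 1)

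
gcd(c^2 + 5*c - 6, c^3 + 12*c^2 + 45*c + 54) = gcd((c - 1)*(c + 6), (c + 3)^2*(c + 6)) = c + 6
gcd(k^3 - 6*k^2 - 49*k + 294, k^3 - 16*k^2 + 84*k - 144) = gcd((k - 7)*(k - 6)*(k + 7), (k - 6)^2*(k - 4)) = k - 6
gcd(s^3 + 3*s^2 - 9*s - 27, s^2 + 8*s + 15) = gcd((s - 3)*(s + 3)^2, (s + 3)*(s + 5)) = s + 3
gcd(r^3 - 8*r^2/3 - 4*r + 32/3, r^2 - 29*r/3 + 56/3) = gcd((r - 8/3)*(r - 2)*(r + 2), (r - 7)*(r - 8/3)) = r - 8/3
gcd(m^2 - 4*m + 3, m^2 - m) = m - 1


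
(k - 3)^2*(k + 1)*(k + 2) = k^4 - 3*k^3 - 7*k^2 + 15*k + 18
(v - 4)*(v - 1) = v^2 - 5*v + 4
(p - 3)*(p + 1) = p^2 - 2*p - 3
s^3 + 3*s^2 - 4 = (s - 1)*(s + 2)^2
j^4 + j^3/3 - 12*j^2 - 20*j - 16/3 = (j - 4)*(j + 1/3)*(j + 2)^2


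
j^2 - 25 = (j - 5)*(j + 5)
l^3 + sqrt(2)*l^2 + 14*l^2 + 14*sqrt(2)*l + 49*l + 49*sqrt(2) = (l + 7)^2*(l + sqrt(2))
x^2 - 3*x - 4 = (x - 4)*(x + 1)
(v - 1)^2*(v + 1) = v^3 - v^2 - v + 1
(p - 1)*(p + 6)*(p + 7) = p^3 + 12*p^2 + 29*p - 42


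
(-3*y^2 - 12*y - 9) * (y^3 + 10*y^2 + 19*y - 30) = -3*y^5 - 42*y^4 - 186*y^3 - 228*y^2 + 189*y + 270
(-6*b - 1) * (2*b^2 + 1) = -12*b^3 - 2*b^2 - 6*b - 1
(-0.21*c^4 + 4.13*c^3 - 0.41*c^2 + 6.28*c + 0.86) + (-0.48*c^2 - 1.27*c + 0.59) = -0.21*c^4 + 4.13*c^3 - 0.89*c^2 + 5.01*c + 1.45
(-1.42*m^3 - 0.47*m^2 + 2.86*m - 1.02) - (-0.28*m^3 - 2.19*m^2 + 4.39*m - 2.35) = -1.14*m^3 + 1.72*m^2 - 1.53*m + 1.33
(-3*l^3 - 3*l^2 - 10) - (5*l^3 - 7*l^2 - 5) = -8*l^3 + 4*l^2 - 5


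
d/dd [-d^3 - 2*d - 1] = -3*d^2 - 2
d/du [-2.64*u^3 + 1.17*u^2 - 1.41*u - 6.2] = -7.92*u^2 + 2.34*u - 1.41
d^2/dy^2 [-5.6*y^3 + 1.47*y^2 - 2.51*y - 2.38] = 2.94 - 33.6*y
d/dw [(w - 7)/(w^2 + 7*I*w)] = (-w^2 + 14*w + 49*I)/(w^2*(w^2 + 14*I*w - 49))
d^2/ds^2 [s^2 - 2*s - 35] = 2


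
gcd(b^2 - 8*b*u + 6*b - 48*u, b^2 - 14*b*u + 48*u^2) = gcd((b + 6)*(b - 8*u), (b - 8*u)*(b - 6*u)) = -b + 8*u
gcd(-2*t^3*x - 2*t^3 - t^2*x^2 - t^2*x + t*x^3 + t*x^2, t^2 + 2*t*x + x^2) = t + x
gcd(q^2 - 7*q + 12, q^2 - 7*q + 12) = q^2 - 7*q + 12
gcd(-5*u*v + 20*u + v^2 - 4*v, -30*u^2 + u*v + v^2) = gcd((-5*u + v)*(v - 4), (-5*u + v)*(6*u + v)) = 5*u - v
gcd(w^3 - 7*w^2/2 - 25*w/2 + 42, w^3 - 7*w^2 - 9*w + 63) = w - 3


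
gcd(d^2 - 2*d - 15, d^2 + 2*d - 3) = d + 3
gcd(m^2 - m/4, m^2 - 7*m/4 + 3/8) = m - 1/4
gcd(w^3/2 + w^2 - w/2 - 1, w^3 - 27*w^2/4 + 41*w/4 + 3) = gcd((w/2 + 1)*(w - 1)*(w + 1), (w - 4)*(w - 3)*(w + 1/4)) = 1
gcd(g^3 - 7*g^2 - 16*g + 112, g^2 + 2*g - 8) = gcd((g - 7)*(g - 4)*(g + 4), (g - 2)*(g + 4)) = g + 4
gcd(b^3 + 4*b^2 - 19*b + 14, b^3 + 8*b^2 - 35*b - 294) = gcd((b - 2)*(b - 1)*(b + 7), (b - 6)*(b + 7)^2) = b + 7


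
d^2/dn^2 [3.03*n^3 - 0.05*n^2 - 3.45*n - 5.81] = 18.18*n - 0.1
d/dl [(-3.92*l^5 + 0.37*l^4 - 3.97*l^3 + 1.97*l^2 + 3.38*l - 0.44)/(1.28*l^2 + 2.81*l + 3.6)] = (-15.0528*l^6 - 43.1136*l^5 - 72.5225*l^4 - 16.9834*l^3 - 41.6667*l^2 + 15.3104*l + 13.4044)/(1.6384*l^4 + 7.1936*l^3 + 17.1121*l^2 + 20.232*l + 12.96)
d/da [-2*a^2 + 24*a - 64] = 24 - 4*a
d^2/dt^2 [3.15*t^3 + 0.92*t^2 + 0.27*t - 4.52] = 18.9*t + 1.84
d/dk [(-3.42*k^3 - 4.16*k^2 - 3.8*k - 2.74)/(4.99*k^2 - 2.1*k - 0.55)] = (-17.0658*k^4 + 14.364*k^3 + 33.341*k^2 + 31.9212*k - 3.664)/(24.9001*k^4 - 20.958*k^3 - 1.079*k^2 + 2.31*k + 0.3025)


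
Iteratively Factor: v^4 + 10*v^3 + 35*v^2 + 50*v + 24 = (v + 4)*(v^3 + 6*v^2 + 11*v + 6) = (v + 2)*(v + 4)*(v^2 + 4*v + 3) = (v + 1)*(v + 2)*(v + 4)*(v + 3)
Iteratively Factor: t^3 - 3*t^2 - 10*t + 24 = (t - 4)*(t^2 + t - 6) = (t - 4)*(t + 3)*(t - 2)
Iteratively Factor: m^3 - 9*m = (m + 3)*(m^2 - 3*m) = (m - 3)*(m + 3)*(m)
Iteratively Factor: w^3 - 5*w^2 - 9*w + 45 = (w - 5)*(w^2 - 9) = (w - 5)*(w + 3)*(w - 3)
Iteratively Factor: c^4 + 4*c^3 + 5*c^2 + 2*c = (c + 1)*(c^3 + 3*c^2 + 2*c) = (c + 1)^2*(c^2 + 2*c) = (c + 1)^2*(c + 2)*(c)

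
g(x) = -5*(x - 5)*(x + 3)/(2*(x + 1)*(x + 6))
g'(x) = 5*(x - 5)*(x + 3)/(2*(x + 1)*(x + 6)^2) - 5*(x - 5)/(2*(x + 1)*(x + 6)) + 5*(x - 5)*(x + 3)/(2*(x + 1)^2*(x + 6)) - 5*(x + 3)/(2*(x + 1)*(x + 6)) = 15*(-3*x^2 - 14*x - 31)/(2*(x^4 + 14*x^3 + 61*x^2 + 84*x + 36))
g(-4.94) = 11.54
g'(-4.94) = -15.07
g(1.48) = 2.13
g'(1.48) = -1.27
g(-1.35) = -16.09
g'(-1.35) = -49.74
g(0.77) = 3.33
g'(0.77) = -2.28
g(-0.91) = 67.41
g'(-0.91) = -741.38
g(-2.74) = -0.89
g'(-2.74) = -3.53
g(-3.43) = 1.45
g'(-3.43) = -3.51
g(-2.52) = -1.71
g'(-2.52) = -3.96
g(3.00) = 0.83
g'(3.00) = -0.58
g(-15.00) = -4.76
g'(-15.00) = -0.23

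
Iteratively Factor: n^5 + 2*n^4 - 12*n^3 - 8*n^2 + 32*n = (n - 2)*(n^4 + 4*n^3 - 4*n^2 - 16*n) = (n - 2)*(n + 2)*(n^3 + 2*n^2 - 8*n) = n*(n - 2)*(n + 2)*(n^2 + 2*n - 8) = n*(n - 2)^2*(n + 2)*(n + 4)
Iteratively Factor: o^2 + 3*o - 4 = (o - 1)*(o + 4)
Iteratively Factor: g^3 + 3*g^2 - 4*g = (g + 4)*(g^2 - g) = g*(g + 4)*(g - 1)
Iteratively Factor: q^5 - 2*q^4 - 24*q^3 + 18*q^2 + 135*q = (q + 3)*(q^4 - 5*q^3 - 9*q^2 + 45*q) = (q - 5)*(q + 3)*(q^3 - 9*q) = (q - 5)*(q + 3)^2*(q^2 - 3*q) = q*(q - 5)*(q + 3)^2*(q - 3)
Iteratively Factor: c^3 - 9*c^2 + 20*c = (c - 4)*(c^2 - 5*c) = c*(c - 4)*(c - 5)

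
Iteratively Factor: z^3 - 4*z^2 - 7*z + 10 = (z - 1)*(z^2 - 3*z - 10) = (z - 1)*(z + 2)*(z - 5)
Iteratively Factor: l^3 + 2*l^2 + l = (l + 1)*(l^2 + l) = l*(l + 1)*(l + 1)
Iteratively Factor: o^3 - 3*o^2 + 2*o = (o)*(o^2 - 3*o + 2) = o*(o - 1)*(o - 2)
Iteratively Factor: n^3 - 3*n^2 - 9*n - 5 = (n - 5)*(n^2 + 2*n + 1) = (n - 5)*(n + 1)*(n + 1)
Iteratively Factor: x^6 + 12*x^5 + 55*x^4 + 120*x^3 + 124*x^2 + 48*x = (x + 2)*(x^5 + 10*x^4 + 35*x^3 + 50*x^2 + 24*x) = (x + 1)*(x + 2)*(x^4 + 9*x^3 + 26*x^2 + 24*x) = (x + 1)*(x + 2)*(x + 3)*(x^3 + 6*x^2 + 8*x) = (x + 1)*(x + 2)*(x + 3)*(x + 4)*(x^2 + 2*x) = x*(x + 1)*(x + 2)*(x + 3)*(x + 4)*(x + 2)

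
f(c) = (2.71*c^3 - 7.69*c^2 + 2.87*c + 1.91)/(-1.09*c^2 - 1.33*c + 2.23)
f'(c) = (2.18*c + 1.33)*(2.71*c^3 - 7.69*c^2 + 2.87*c + 1.91)/(-1.09*c^2 - 1.33*c + 2.23)^2 + (8.13*c^2 - 15.38*c + 2.87)/(-1.09*c^2 - 1.33*c + 2.23)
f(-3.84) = 31.59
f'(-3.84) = 4.65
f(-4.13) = 30.55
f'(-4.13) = 2.70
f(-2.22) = 380.29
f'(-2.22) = 6641.46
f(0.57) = 1.39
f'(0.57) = 0.28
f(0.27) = 1.22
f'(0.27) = 0.92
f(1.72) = 0.64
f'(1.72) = -1.14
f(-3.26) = 36.48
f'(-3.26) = 14.21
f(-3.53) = 33.53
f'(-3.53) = 8.26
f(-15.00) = 48.94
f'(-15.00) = -2.36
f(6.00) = -7.28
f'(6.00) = -2.19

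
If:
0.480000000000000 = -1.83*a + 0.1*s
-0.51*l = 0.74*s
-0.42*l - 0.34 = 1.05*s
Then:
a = -0.30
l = 1.12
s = -0.77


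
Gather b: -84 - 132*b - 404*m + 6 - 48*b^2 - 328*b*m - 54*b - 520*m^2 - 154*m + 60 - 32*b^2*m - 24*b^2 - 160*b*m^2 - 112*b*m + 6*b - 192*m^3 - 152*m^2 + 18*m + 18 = b^2*(-32*m - 72) + b*(-160*m^2 - 440*m - 180) - 192*m^3 - 672*m^2 - 540*m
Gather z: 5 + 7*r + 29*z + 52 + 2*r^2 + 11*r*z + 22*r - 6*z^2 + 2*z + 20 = 2*r^2 + 29*r - 6*z^2 + z*(11*r + 31) + 77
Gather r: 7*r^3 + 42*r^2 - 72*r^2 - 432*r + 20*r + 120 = 7*r^3 - 30*r^2 - 412*r + 120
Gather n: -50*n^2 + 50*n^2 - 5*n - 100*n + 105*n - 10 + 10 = 0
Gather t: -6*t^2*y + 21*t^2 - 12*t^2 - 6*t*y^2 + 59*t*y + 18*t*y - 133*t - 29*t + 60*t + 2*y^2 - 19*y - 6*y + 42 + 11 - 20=t^2*(9 - 6*y) + t*(-6*y^2 + 77*y - 102) + 2*y^2 - 25*y + 33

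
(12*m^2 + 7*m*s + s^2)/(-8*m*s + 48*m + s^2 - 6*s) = (12*m^2 + 7*m*s + s^2)/(-8*m*s + 48*m + s^2 - 6*s)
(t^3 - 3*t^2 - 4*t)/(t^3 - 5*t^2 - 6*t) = (t - 4)/(t - 6)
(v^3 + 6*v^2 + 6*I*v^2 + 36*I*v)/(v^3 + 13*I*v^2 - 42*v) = (v + 6)/(v + 7*I)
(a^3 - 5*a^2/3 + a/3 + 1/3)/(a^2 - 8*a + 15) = (3*a^3 - 5*a^2 + a + 1)/(3*(a^2 - 8*a + 15))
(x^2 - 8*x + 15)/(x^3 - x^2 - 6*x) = (x - 5)/(x*(x + 2))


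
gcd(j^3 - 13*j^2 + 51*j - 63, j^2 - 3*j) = j - 3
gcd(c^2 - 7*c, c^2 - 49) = c - 7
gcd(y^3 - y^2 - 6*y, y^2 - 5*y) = y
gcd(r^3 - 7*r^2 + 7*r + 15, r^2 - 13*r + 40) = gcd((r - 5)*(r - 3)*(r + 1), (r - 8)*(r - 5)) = r - 5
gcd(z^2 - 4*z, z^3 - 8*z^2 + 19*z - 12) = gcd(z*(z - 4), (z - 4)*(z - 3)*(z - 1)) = z - 4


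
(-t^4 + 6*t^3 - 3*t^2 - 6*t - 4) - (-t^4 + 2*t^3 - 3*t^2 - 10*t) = 4*t^3 + 4*t - 4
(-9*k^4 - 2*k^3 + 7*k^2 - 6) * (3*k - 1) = -27*k^5 + 3*k^4 + 23*k^3 - 7*k^2 - 18*k + 6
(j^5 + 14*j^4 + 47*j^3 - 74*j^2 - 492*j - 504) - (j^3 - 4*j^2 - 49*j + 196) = j^5 + 14*j^4 + 46*j^3 - 70*j^2 - 443*j - 700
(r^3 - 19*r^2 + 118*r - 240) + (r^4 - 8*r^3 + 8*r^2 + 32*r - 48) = r^4 - 7*r^3 - 11*r^2 + 150*r - 288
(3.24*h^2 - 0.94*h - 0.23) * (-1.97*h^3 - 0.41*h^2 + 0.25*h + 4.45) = -6.3828*h^5 + 0.5234*h^4 + 1.6485*h^3 + 14.2773*h^2 - 4.2405*h - 1.0235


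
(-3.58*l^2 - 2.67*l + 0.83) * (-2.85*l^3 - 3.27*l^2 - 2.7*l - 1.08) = 10.203*l^5 + 19.3161*l^4 + 16.0314*l^3 + 8.3613*l^2 + 0.6426*l - 0.8964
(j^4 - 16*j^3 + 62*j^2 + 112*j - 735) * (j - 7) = j^5 - 23*j^4 + 174*j^3 - 322*j^2 - 1519*j + 5145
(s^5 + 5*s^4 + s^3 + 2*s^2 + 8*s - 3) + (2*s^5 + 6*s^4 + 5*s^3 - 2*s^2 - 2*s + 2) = 3*s^5 + 11*s^4 + 6*s^3 + 6*s - 1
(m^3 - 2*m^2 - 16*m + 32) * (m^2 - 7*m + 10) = m^5 - 9*m^4 + 8*m^3 + 124*m^2 - 384*m + 320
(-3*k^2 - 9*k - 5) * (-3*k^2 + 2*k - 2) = 9*k^4 + 21*k^3 + 3*k^2 + 8*k + 10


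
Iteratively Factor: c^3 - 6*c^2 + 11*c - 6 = (c - 1)*(c^2 - 5*c + 6) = (c - 3)*(c - 1)*(c - 2)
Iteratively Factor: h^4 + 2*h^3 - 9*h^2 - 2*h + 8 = (h - 1)*(h^3 + 3*h^2 - 6*h - 8) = (h - 2)*(h - 1)*(h^2 + 5*h + 4) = (h - 2)*(h - 1)*(h + 4)*(h + 1)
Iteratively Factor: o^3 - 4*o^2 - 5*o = (o)*(o^2 - 4*o - 5) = o*(o - 5)*(o + 1)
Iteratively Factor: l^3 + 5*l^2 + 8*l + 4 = (l + 2)*(l^2 + 3*l + 2) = (l + 1)*(l + 2)*(l + 2)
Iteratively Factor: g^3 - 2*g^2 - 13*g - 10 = (g + 1)*(g^2 - 3*g - 10) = (g - 5)*(g + 1)*(g + 2)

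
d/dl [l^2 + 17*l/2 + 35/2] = 2*l + 17/2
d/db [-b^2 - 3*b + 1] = -2*b - 3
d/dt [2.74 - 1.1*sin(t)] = -1.1*cos(t)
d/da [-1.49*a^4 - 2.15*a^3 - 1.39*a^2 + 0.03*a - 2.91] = -5.96*a^3 - 6.45*a^2 - 2.78*a + 0.03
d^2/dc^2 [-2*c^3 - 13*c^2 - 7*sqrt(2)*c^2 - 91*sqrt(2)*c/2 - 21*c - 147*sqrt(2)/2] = -12*c - 26 - 14*sqrt(2)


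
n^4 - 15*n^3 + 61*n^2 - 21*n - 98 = (n - 7)^2*(n - 2)*(n + 1)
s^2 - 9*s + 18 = (s - 6)*(s - 3)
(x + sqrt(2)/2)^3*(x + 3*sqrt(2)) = x^4 + 9*sqrt(2)*x^3/2 + 21*x^2/2 + 19*sqrt(2)*x/4 + 3/2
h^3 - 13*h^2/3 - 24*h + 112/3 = (h - 7)*(h - 4/3)*(h + 4)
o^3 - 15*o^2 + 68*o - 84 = (o - 7)*(o - 6)*(o - 2)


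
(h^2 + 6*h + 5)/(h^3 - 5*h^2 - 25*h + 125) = (h + 1)/(h^2 - 10*h + 25)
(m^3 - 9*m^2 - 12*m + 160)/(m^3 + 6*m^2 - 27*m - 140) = (m - 8)/(m + 7)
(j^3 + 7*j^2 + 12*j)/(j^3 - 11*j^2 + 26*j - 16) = j*(j^2 + 7*j + 12)/(j^3 - 11*j^2 + 26*j - 16)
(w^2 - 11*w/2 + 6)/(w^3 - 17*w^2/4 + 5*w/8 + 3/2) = 4*(2*w - 3)/(8*w^2 - 2*w - 3)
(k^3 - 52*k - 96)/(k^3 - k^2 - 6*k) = (k^2 - 2*k - 48)/(k*(k - 3))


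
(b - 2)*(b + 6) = b^2 + 4*b - 12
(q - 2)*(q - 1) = q^2 - 3*q + 2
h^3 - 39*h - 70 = (h - 7)*(h + 2)*(h + 5)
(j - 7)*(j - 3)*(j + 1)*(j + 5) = j^4 - 4*j^3 - 34*j^2 + 76*j + 105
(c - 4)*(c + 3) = c^2 - c - 12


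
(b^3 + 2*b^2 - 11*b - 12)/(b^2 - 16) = (b^2 - 2*b - 3)/(b - 4)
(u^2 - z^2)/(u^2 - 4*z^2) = (u^2 - z^2)/(u^2 - 4*z^2)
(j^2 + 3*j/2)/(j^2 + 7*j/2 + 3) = j/(j + 2)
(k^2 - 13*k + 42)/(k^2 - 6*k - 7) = (k - 6)/(k + 1)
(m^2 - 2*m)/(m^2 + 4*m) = (m - 2)/(m + 4)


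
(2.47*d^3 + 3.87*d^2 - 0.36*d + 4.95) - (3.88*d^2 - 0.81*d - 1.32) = 2.47*d^3 - 0.00999999999999979*d^2 + 0.45*d + 6.27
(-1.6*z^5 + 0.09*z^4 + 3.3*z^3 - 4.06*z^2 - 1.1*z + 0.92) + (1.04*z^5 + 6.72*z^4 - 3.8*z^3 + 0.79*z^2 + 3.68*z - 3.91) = -0.56*z^5 + 6.81*z^4 - 0.5*z^3 - 3.27*z^2 + 2.58*z - 2.99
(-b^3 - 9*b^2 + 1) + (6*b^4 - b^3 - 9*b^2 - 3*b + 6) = 6*b^4 - 2*b^3 - 18*b^2 - 3*b + 7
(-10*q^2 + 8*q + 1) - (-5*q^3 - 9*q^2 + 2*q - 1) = 5*q^3 - q^2 + 6*q + 2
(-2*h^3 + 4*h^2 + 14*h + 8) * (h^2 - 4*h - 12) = -2*h^5 + 12*h^4 + 22*h^3 - 96*h^2 - 200*h - 96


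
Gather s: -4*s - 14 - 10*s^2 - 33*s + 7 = -10*s^2 - 37*s - 7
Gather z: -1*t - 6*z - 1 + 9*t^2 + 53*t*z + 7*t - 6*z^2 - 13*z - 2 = 9*t^2 + 6*t - 6*z^2 + z*(53*t - 19) - 3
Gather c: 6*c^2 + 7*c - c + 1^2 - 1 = 6*c^2 + 6*c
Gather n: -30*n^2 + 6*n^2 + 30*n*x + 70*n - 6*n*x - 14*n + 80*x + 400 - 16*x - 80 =-24*n^2 + n*(24*x + 56) + 64*x + 320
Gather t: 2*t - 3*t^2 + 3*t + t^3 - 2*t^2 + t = t^3 - 5*t^2 + 6*t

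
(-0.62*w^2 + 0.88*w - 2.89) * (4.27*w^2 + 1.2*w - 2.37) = -2.6474*w^4 + 3.0136*w^3 - 9.8149*w^2 - 5.5536*w + 6.8493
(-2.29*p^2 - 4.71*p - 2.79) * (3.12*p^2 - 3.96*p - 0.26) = -7.1448*p^4 - 5.6268*p^3 + 10.5422*p^2 + 12.273*p + 0.7254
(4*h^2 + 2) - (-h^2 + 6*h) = 5*h^2 - 6*h + 2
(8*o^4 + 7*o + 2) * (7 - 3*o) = -24*o^5 + 56*o^4 - 21*o^2 + 43*o + 14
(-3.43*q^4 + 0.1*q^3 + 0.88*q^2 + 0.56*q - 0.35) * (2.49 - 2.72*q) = 9.3296*q^5 - 8.8127*q^4 - 2.1446*q^3 + 0.668*q^2 + 2.3464*q - 0.8715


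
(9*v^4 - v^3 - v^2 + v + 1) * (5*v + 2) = 45*v^5 + 13*v^4 - 7*v^3 + 3*v^2 + 7*v + 2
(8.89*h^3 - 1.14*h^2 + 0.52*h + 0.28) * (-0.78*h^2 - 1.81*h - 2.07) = -6.9342*h^5 - 15.2017*h^4 - 16.7445*h^3 + 1.2002*h^2 - 1.5832*h - 0.5796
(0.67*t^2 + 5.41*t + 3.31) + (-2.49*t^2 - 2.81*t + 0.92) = -1.82*t^2 + 2.6*t + 4.23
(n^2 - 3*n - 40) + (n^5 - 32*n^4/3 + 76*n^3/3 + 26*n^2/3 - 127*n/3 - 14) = n^5 - 32*n^4/3 + 76*n^3/3 + 29*n^2/3 - 136*n/3 - 54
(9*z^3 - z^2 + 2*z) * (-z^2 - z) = -9*z^5 - 8*z^4 - z^3 - 2*z^2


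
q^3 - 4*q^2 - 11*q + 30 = (q - 5)*(q - 2)*(q + 3)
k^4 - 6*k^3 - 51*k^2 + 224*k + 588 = (k - 7)^2*(k + 2)*(k + 6)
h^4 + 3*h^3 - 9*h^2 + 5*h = h*(h - 1)^2*(h + 5)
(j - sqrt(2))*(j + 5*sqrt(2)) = j^2 + 4*sqrt(2)*j - 10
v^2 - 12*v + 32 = (v - 8)*(v - 4)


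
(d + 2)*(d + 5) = d^2 + 7*d + 10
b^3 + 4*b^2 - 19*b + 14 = (b - 2)*(b - 1)*(b + 7)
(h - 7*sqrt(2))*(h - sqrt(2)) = h^2 - 8*sqrt(2)*h + 14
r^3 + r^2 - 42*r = r*(r - 6)*(r + 7)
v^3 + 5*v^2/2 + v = v*(v + 1/2)*(v + 2)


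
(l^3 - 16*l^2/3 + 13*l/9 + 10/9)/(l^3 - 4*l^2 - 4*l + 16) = (9*l^3 - 48*l^2 + 13*l + 10)/(9*(l^3 - 4*l^2 - 4*l + 16))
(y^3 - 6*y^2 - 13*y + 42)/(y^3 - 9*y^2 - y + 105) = (y - 2)/(y - 5)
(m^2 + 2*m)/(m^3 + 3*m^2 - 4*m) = (m + 2)/(m^2 + 3*m - 4)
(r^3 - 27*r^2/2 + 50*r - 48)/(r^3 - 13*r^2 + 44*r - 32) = (r - 3/2)/(r - 1)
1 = 1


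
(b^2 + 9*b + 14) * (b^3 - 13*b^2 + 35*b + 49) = b^5 - 4*b^4 - 68*b^3 + 182*b^2 + 931*b + 686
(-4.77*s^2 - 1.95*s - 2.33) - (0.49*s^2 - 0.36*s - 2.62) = -5.26*s^2 - 1.59*s + 0.29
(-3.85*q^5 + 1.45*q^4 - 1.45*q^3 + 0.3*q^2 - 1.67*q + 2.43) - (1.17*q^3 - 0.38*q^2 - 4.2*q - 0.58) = -3.85*q^5 + 1.45*q^4 - 2.62*q^3 + 0.68*q^2 + 2.53*q + 3.01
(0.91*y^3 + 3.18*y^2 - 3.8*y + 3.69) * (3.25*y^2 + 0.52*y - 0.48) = 2.9575*y^5 + 10.8082*y^4 - 11.1332*y^3 + 8.4901*y^2 + 3.7428*y - 1.7712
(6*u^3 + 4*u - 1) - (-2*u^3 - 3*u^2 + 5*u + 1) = 8*u^3 + 3*u^2 - u - 2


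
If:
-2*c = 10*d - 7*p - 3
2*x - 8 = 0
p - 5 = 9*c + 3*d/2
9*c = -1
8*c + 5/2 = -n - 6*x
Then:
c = -1/9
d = -562/9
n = -461/18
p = -269/3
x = 4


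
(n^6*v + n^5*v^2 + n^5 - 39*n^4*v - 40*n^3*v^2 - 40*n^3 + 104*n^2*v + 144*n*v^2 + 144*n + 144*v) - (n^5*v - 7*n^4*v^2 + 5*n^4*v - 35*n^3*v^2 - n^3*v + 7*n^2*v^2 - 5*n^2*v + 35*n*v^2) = n^6*v + n^5*v^2 - n^5*v + n^5 + 7*n^4*v^2 - 44*n^4*v - 5*n^3*v^2 + n^3*v - 40*n^3 - 7*n^2*v^2 + 109*n^2*v + 109*n*v^2 + 144*n + 144*v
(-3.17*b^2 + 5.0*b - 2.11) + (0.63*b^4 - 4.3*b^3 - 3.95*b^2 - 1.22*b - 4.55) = 0.63*b^4 - 4.3*b^3 - 7.12*b^2 + 3.78*b - 6.66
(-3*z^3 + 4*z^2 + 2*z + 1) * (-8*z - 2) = 24*z^4 - 26*z^3 - 24*z^2 - 12*z - 2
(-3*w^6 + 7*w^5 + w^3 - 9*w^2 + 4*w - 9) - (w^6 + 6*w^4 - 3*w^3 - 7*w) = -4*w^6 + 7*w^5 - 6*w^4 + 4*w^3 - 9*w^2 + 11*w - 9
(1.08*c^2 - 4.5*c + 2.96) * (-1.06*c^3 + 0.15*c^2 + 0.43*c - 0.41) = -1.1448*c^5 + 4.932*c^4 - 3.3482*c^3 - 1.9338*c^2 + 3.1178*c - 1.2136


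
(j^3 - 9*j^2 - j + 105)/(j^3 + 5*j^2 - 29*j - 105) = (j - 7)/(j + 7)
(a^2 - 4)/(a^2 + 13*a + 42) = (a^2 - 4)/(a^2 + 13*a + 42)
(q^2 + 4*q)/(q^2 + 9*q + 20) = q/(q + 5)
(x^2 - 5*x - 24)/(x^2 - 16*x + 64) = (x + 3)/(x - 8)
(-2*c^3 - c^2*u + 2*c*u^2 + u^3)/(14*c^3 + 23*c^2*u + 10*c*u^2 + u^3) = (-c + u)/(7*c + u)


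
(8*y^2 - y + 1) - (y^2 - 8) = 7*y^2 - y + 9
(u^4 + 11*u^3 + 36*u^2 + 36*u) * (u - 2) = u^5 + 9*u^4 + 14*u^3 - 36*u^2 - 72*u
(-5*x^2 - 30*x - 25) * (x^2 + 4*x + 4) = -5*x^4 - 50*x^3 - 165*x^2 - 220*x - 100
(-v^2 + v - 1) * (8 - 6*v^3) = 6*v^5 - 6*v^4 + 6*v^3 - 8*v^2 + 8*v - 8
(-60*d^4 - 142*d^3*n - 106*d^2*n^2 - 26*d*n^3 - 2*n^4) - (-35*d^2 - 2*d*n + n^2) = -60*d^4 - 142*d^3*n - 106*d^2*n^2 + 35*d^2 - 26*d*n^3 + 2*d*n - 2*n^4 - n^2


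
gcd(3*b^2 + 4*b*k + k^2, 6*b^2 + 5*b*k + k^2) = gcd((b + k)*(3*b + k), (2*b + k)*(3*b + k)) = 3*b + k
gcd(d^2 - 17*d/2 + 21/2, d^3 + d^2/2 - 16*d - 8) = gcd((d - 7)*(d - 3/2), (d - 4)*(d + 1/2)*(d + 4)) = 1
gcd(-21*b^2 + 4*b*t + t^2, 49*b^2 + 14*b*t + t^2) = 7*b + t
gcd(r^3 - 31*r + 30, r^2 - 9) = 1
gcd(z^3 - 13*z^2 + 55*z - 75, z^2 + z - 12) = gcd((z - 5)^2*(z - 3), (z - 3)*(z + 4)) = z - 3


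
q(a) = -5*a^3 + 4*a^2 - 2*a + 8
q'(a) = -15*a^2 + 8*a - 2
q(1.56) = -4.37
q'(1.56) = -26.02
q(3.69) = -196.13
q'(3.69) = -176.72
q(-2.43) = 108.22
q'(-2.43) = -110.01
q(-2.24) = 88.75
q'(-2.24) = -95.18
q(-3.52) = 282.67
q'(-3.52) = -216.02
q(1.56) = -4.37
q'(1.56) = -26.02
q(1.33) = 0.65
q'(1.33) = -17.89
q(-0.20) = 8.60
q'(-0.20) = -4.20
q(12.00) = -8080.00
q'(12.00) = -2066.00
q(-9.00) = 3995.00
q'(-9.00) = -1289.00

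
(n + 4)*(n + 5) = n^2 + 9*n + 20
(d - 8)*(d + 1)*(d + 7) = d^3 - 57*d - 56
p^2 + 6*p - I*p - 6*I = (p + 6)*(p - I)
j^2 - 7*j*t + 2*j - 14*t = (j + 2)*(j - 7*t)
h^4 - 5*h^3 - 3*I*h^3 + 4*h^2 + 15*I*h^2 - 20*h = h*(h - 5)*(h - 4*I)*(h + I)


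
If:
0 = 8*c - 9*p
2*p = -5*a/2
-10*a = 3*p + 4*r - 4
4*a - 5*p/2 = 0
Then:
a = 0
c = 0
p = 0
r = 1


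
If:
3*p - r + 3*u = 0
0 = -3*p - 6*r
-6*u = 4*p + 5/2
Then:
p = 5/6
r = -5/12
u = -35/36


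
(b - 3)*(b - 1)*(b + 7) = b^3 + 3*b^2 - 25*b + 21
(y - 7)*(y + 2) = y^2 - 5*y - 14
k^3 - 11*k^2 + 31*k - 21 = (k - 7)*(k - 3)*(k - 1)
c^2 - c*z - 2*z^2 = (c - 2*z)*(c + z)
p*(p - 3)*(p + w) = p^3 + p^2*w - 3*p^2 - 3*p*w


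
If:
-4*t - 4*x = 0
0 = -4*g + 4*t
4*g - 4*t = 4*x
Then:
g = 0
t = 0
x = 0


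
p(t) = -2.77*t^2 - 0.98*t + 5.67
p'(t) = -5.54*t - 0.98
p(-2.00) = -3.45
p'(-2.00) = 10.10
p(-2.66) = -11.32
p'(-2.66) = 13.76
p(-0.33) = 5.69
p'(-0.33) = 0.85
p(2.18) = -9.63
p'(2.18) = -13.06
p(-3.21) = -19.73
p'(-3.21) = 16.80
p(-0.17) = 5.76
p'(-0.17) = -0.04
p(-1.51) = 0.83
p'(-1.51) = 7.39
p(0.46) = 4.63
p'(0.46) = -3.53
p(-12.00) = -381.45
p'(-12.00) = 65.50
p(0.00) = 5.67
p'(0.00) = -0.98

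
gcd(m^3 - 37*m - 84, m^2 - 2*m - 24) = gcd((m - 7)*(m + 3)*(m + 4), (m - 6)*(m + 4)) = m + 4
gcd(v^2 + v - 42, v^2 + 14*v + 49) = v + 7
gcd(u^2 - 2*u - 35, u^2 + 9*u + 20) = u + 5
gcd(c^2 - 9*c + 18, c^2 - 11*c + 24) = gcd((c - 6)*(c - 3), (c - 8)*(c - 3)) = c - 3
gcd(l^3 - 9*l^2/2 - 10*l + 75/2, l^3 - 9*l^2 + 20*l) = l - 5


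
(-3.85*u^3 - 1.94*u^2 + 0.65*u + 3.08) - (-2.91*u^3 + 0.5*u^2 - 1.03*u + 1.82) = -0.94*u^3 - 2.44*u^2 + 1.68*u + 1.26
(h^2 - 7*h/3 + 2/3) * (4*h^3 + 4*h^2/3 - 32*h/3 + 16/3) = 4*h^5 - 8*h^4 - 100*h^3/9 + 280*h^2/9 - 176*h/9 + 32/9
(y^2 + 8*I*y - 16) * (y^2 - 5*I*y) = y^4 + 3*I*y^3 + 24*y^2 + 80*I*y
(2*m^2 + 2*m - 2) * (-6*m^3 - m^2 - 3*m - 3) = -12*m^5 - 14*m^4 + 4*m^3 - 10*m^2 + 6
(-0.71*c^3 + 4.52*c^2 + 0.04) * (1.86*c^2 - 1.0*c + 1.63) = -1.3206*c^5 + 9.1172*c^4 - 5.6773*c^3 + 7.442*c^2 - 0.04*c + 0.0652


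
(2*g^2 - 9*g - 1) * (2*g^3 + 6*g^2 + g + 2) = 4*g^5 - 6*g^4 - 54*g^3 - 11*g^2 - 19*g - 2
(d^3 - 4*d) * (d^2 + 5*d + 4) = d^5 + 5*d^4 - 20*d^2 - 16*d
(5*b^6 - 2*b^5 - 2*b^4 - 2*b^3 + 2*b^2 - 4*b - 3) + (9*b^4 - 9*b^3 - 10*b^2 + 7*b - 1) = 5*b^6 - 2*b^5 + 7*b^4 - 11*b^3 - 8*b^2 + 3*b - 4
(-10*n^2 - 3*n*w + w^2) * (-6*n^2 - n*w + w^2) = 60*n^4 + 28*n^3*w - 13*n^2*w^2 - 4*n*w^3 + w^4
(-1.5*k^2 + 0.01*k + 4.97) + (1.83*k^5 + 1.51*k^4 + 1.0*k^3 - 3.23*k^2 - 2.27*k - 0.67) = 1.83*k^5 + 1.51*k^4 + 1.0*k^3 - 4.73*k^2 - 2.26*k + 4.3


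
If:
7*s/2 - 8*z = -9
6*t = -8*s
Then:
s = 16*z/7 - 18/7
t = 24/7 - 64*z/21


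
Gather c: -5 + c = c - 5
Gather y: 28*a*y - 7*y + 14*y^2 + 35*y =14*y^2 + y*(28*a + 28)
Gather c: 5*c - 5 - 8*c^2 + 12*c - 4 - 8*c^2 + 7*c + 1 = -16*c^2 + 24*c - 8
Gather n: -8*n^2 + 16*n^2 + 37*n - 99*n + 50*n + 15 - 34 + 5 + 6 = 8*n^2 - 12*n - 8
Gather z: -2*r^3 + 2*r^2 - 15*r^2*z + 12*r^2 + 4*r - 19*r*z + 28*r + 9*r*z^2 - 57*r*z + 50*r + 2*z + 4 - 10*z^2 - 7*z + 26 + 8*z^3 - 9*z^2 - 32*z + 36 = -2*r^3 + 14*r^2 + 82*r + 8*z^3 + z^2*(9*r - 19) + z*(-15*r^2 - 76*r - 37) + 66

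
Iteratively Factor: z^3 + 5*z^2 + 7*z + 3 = (z + 1)*(z^2 + 4*z + 3) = (z + 1)*(z + 3)*(z + 1)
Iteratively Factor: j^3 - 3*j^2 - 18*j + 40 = (j + 4)*(j^2 - 7*j + 10) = (j - 5)*(j + 4)*(j - 2)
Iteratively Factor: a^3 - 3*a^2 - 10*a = (a + 2)*(a^2 - 5*a) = (a - 5)*(a + 2)*(a)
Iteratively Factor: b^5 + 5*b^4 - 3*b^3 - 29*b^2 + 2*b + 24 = (b - 1)*(b^4 + 6*b^3 + 3*b^2 - 26*b - 24) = (b - 2)*(b - 1)*(b^3 + 8*b^2 + 19*b + 12) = (b - 2)*(b - 1)*(b + 4)*(b^2 + 4*b + 3) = (b - 2)*(b - 1)*(b + 1)*(b + 4)*(b + 3)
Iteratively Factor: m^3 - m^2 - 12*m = (m)*(m^2 - m - 12) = m*(m + 3)*(m - 4)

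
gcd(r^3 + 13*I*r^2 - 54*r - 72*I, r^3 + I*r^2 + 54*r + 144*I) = r^2 + 9*I*r - 18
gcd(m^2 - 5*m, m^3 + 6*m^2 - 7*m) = m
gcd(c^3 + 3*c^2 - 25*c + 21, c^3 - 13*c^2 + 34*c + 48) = 1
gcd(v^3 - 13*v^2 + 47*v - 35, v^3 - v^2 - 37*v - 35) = v - 7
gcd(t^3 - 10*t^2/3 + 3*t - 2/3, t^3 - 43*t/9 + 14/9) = t^2 - 7*t/3 + 2/3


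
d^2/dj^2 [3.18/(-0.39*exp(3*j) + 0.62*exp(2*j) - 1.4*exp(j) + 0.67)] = (-3.18*(1.17*exp(2*j) - 1.24*exp(j) + 1.4)*(2.34*exp(2*j) - 2.48*exp(j) + 2.8)*exp(j) + (11.1618*exp(2*j) - 7.8864*exp(j) + 4.452)*(0.39*exp(3*j) - 0.62*exp(2*j) + 1.4*exp(j) - 0.67))*exp(j)/(0.39*exp(3*j) - 0.62*exp(2*j) + 1.4*exp(j) - 0.67)^3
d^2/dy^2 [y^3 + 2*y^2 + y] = 6*y + 4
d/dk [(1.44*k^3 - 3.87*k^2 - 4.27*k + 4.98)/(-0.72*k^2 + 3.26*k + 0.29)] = (-1.0368*k^4 + 9.3888*k^3 - 14.4378*k^2 + 4.9266*k - 17.4731)/(0.5184*k^4 - 4.6944*k^3 + 10.21*k^2 + 1.8908*k + 0.0841)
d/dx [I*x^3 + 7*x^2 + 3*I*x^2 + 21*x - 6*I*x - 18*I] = 3*I*x^2 + x*(14 + 6*I) + 21 - 6*I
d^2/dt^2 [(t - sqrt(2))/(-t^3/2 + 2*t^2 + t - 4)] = 4*((-t + sqrt(2))*(-3*t^2 + 8*t + 2)^2 + (3*t^2 - 8*t + (t - sqrt(2))*(3*t - 4) - 2)*(t^3 - 4*t^2 - 2*t + 8))/(t^3 - 4*t^2 - 2*t + 8)^3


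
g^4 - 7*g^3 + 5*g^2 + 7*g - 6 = (g - 6)*(g - 1)^2*(g + 1)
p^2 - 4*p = p*(p - 4)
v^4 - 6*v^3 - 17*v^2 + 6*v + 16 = (v - 8)*(v - 1)*(v + 1)*(v + 2)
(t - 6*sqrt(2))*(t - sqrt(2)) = t^2 - 7*sqrt(2)*t + 12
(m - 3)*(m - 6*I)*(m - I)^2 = m^4 - 3*m^3 - 8*I*m^3 - 13*m^2 + 24*I*m^2 + 39*m + 6*I*m - 18*I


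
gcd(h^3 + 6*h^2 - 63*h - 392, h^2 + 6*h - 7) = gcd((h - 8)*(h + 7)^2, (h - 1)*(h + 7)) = h + 7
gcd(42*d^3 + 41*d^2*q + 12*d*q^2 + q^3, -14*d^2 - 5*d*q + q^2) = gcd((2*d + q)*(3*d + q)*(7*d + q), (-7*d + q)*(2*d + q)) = 2*d + q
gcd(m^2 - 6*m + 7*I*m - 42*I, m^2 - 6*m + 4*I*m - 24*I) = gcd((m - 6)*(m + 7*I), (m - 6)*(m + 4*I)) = m - 6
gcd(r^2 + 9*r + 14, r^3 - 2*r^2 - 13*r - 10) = r + 2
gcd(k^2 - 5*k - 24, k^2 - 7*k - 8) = k - 8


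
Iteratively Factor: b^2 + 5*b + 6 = (b + 3)*(b + 2)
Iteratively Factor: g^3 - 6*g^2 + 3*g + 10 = (g - 5)*(g^2 - g - 2) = (g - 5)*(g - 2)*(g + 1)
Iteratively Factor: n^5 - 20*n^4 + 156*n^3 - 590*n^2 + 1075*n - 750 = (n - 5)*(n^4 - 15*n^3 + 81*n^2 - 185*n + 150) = (n - 5)*(n - 2)*(n^3 - 13*n^2 + 55*n - 75) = (n - 5)^2*(n - 2)*(n^2 - 8*n + 15) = (n - 5)^2*(n - 3)*(n - 2)*(n - 5)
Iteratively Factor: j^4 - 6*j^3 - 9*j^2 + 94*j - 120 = (j - 5)*(j^3 - j^2 - 14*j + 24) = (j - 5)*(j - 3)*(j^2 + 2*j - 8) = (j - 5)*(j - 3)*(j - 2)*(j + 4)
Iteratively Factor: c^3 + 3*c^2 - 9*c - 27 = (c + 3)*(c^2 - 9) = (c + 3)^2*(c - 3)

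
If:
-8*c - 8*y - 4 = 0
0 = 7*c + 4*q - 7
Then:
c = -y - 1/2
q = 7*y/4 + 21/8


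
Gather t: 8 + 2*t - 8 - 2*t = 0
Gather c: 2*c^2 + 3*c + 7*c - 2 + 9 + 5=2*c^2 + 10*c + 12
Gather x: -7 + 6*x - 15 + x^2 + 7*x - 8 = x^2 + 13*x - 30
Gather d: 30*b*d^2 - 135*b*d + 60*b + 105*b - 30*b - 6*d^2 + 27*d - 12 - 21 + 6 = 135*b + d^2*(30*b - 6) + d*(27 - 135*b) - 27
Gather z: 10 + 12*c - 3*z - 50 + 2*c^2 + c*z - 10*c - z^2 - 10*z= 2*c^2 + 2*c - z^2 + z*(c - 13) - 40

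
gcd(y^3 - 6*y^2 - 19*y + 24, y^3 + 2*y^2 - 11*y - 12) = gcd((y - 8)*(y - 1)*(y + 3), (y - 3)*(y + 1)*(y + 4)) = 1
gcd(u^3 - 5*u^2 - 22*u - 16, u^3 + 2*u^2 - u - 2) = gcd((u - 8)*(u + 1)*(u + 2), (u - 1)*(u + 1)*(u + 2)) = u^2 + 3*u + 2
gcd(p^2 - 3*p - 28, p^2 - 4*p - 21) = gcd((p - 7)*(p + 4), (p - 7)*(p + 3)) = p - 7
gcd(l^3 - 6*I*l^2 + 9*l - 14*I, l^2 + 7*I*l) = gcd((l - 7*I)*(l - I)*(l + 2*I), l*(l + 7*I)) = 1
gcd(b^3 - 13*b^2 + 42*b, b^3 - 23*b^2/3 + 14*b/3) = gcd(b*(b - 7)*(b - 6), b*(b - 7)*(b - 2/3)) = b^2 - 7*b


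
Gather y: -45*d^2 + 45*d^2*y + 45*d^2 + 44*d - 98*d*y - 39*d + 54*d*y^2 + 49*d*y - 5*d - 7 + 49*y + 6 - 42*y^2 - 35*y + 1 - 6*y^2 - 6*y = y^2*(54*d - 48) + y*(45*d^2 - 49*d + 8)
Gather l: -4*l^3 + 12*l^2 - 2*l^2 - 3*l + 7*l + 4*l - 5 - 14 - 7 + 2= -4*l^3 + 10*l^2 + 8*l - 24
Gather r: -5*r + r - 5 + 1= -4*r - 4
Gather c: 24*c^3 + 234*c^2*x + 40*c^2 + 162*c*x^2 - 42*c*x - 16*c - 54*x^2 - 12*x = 24*c^3 + c^2*(234*x + 40) + c*(162*x^2 - 42*x - 16) - 54*x^2 - 12*x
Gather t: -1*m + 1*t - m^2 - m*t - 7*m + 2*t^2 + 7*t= -m^2 - 8*m + 2*t^2 + t*(8 - m)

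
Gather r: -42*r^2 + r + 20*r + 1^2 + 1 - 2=-42*r^2 + 21*r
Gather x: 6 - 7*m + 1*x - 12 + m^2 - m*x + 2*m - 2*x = m^2 - 5*m + x*(-m - 1) - 6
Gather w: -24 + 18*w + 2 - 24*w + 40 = 18 - 6*w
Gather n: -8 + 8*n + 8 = 8*n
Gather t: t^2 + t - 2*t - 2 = t^2 - t - 2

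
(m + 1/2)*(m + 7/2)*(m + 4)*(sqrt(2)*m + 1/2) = sqrt(2)*m^4 + m^3/2 + 8*sqrt(2)*m^3 + 4*m^2 + 71*sqrt(2)*m^2/4 + 71*m/8 + 7*sqrt(2)*m + 7/2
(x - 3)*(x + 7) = x^2 + 4*x - 21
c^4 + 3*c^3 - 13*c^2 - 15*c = c*(c - 3)*(c + 1)*(c + 5)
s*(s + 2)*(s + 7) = s^3 + 9*s^2 + 14*s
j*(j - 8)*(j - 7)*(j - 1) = j^4 - 16*j^3 + 71*j^2 - 56*j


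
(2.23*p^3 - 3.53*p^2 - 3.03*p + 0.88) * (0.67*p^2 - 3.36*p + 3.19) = 1.4941*p^5 - 9.8579*p^4 + 16.9444*p^3 - 0.4903*p^2 - 12.6225*p + 2.8072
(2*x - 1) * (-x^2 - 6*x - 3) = -2*x^3 - 11*x^2 + 3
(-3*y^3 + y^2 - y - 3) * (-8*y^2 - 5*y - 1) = 24*y^5 + 7*y^4 + 6*y^3 + 28*y^2 + 16*y + 3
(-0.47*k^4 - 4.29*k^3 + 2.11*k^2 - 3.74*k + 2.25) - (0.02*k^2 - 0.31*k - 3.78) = -0.47*k^4 - 4.29*k^3 + 2.09*k^2 - 3.43*k + 6.03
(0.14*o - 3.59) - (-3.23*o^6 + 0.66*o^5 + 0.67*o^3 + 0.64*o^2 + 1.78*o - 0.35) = 3.23*o^6 - 0.66*o^5 - 0.67*o^3 - 0.64*o^2 - 1.64*o - 3.24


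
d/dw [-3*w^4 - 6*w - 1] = -12*w^3 - 6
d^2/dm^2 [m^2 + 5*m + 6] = 2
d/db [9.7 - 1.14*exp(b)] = -1.14*exp(b)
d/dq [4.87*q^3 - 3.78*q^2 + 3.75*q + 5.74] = 14.61*q^2 - 7.56*q + 3.75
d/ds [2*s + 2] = 2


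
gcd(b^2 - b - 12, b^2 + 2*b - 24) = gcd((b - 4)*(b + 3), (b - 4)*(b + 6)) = b - 4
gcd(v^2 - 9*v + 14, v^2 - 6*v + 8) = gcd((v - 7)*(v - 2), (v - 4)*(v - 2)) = v - 2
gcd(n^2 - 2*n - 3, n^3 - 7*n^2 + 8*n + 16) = n + 1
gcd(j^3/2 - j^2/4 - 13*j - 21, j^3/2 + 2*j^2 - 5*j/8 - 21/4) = j^2 + 11*j/2 + 7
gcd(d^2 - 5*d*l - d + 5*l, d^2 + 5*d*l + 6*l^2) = 1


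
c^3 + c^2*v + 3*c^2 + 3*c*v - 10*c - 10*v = (c - 2)*(c + 5)*(c + v)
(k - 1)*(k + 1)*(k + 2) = k^3 + 2*k^2 - k - 2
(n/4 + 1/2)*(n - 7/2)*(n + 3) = n^3/4 + 3*n^2/8 - 23*n/8 - 21/4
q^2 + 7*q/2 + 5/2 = (q + 1)*(q + 5/2)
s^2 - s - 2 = (s - 2)*(s + 1)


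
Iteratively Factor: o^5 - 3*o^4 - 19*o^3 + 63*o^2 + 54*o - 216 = (o + 4)*(o^4 - 7*o^3 + 9*o^2 + 27*o - 54) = (o - 3)*(o + 4)*(o^3 - 4*o^2 - 3*o + 18) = (o - 3)^2*(o + 4)*(o^2 - o - 6) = (o - 3)^2*(o + 2)*(o + 4)*(o - 3)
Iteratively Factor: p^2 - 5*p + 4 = (p - 4)*(p - 1)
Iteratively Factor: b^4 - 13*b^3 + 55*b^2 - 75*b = (b - 3)*(b^3 - 10*b^2 + 25*b) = b*(b - 3)*(b^2 - 10*b + 25) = b*(b - 5)*(b - 3)*(b - 5)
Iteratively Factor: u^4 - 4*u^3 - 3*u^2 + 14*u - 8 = (u - 1)*(u^3 - 3*u^2 - 6*u + 8) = (u - 1)*(u + 2)*(u^2 - 5*u + 4) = (u - 1)^2*(u + 2)*(u - 4)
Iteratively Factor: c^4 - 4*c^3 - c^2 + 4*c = (c + 1)*(c^3 - 5*c^2 + 4*c) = (c - 4)*(c + 1)*(c^2 - c) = c*(c - 4)*(c + 1)*(c - 1)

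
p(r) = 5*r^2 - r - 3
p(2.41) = 23.63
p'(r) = 10*r - 1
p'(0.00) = -1.00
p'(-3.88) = -39.80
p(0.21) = -2.99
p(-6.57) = 219.39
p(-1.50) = 9.75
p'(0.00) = -1.00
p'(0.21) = 1.10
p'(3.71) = 36.10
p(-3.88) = 76.15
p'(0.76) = 6.60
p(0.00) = -3.00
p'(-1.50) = -16.00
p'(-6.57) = -66.70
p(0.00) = -3.00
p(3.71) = 62.11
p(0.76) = -0.87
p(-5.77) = 169.23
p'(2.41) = 23.10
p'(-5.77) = -58.70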